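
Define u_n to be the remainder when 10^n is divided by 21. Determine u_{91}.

We have u_0 = 1,  u_1 = 10,  u_2 = 16,  u_3 = 13,  u_4 = 4,  u_5 = 19,  u_6 = 1.
The sequence repeats with period 6.
So u_{91} = u_{0 + ((91-0) mod 6)} = u_1 = 10.

10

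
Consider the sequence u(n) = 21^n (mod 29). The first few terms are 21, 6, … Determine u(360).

25

Computing terms: u(1) = 21, u(2) = 6, u(3) = 10, u(4) = 7, u(5) = 2, u(6) = 13, u(7) = 12, u(8) = 20, u(9) = 14, u(10) = 4, u(11) = 26, u(12) = 24, u(13) = 11, u(14) = 28, u(15) = 8, u(16) = 23, u(17) = 19, u(18) = 22, u(19) = 27, u(20) = 16, u(21) = 17, u(22) = 9, u(23) = 15, u(24) = 25, u(25) = 3, u(26) = 5, u(27) = 18, u(28) = 1, u(29) = 21.
The sequence repeats with period 28.
So u(360) = u(1 + ((360-1) mod 28)) = u(24) = 25.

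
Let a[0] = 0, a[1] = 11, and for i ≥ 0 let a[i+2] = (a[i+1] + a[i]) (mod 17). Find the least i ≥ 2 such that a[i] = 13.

13

a[0] = 0; a[1] = 11; a[2] = 11; a[3] = 5; a[4] = 16; a[5] = 4; a[6] = 3; a[7] = 7; a[8] = 10; a[9] = 0; a[10] = 10; a[11] = 10; a[12] = 3; a[13] = 13; a[14] = 16; a[15] = 12; a[16] = 11; a[17] = 6; a[18] = 0; a[19] = 6; a[20] = 6; a[21] = 12; a[22] = 1; a[23] = 13; a[24] = 14; a[25] = 10; a[26] = 7; a[27] = 0; a[28] = 7; a[29] = 7; a[30] = 14; a[31] = 4; a[32] = 1; a[33] = 5; a[34] = 6; a[35] = 11; a[36] = 0; a[37] = 11.
The sequence repeats with period 36.
The value 13 first appears (with i ≥ 2) at a[13].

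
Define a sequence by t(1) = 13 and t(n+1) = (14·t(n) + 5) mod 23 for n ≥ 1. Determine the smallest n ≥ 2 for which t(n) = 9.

We have t(1) = 13,  t(2) = 3,  t(3) = 1,  t(4) = 19,  t(5) = 18,  t(6) = 4,  t(7) = 15,  t(8) = 8,  t(9) = 2,  t(10) = 10,  t(11) = 7,  t(12) = 11,  t(13) = 21,  t(14) = 0,  t(15) = 5,  t(16) = 6,  t(17) = 20,  t(18) = 9,  t(19) = 16,  t(20) = 22,  t(21) = 14,  t(22) = 17,  t(23) = 13.
Since t(23) = t(1) = 13, the sequence is periodic with period 22.
The value 9 first appears (with n ≥ 2) at t(18).

18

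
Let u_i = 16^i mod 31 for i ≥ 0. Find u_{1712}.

Listing terms: u_0 = 1,  u_1 = 16,  u_2 = 8,  u_3 = 4,  u_4 = 2,  u_5 = 1.
The sequence repeats with period 5.
So u_{1712} = u_{0 + ((1712-0) mod 5)} = u_2 = 8.

8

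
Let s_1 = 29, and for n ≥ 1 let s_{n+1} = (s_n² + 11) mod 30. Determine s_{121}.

s_1 = 29, s_2 = 12, s_3 = 5, s_4 = 6, s_5 = 17, s_6 = 0, s_7 = 11, s_8 = 12.
Since s_8 = s_2 = 12, the sequence is eventually periodic: after a pre-period of length 1 it cycles with period 6.
For n ≥ 2, s_n depends only on (n - 2) mod 6. (121 - 2) mod 6 = 5, so s_{121} = s_7 = 11.

11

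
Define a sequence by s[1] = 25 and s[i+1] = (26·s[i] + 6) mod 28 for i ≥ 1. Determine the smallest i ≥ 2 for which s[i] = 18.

Listing terms: s[1] = 25; s[2] = 12; s[3] = 10; s[4] = 14; s[5] = 6; s[6] = 22; s[7] = 18; s[8] = 26; s[9] = 10.
Since s[9] = s[3] = 10, the sequence is eventually periodic: after a pre-period of length 2 it cycles with period 6.
The value 18 first appears (with i ≥ 2) at s[7].

7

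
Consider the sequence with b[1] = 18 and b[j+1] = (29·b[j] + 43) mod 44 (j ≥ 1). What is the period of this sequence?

20

b[1] = 18, b[2] = 37, b[3] = 16, b[4] = 23, b[5] = 6, b[6] = 41, b[7] = 0, b[8] = 43, b[9] = 14, b[10] = 9, b[11] = 40, b[12] = 15, b[13] = 38, b[14] = 1, b[15] = 28, b[16] = 19, b[17] = 22, b[18] = 21, b[19] = 36, b[20] = 31, b[21] = 18.
Since b[21] = b[1] = 18, the sequence is periodic with period 20.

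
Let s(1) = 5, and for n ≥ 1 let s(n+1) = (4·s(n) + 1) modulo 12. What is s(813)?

1

Listing terms: s(1) = 5, s(2) = 9, s(3) = 1, s(4) = 5.
Since s(4) = s(1) = 5, the sequence is periodic with period 3.
(813 - 1) mod 3 = 2, so s(813) = s(3) = 1.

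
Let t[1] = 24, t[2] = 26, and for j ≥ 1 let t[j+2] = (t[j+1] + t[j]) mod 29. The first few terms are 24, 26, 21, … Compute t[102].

Listing terms: t[1] = 24, t[2] = 26, t[3] = 21, t[4] = 18, t[5] = 10, t[6] = 28, t[7] = 9, t[8] = 8, t[9] = 17, t[10] = 25, t[11] = 13, t[12] = 9, t[13] = 22, t[14] = 2, t[15] = 24, t[16] = 26.
The sequence repeats with period 14.
So t[102] = t[1 + ((102-1) mod 14)] = t[4] = 18.

18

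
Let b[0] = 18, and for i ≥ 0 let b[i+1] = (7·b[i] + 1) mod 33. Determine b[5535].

b[0] = 18; b[1] = 28; b[2] = 32; b[3] = 27; b[4] = 25; b[5] = 11; b[6] = 12; b[7] = 19; b[8] = 2; b[9] = 15; b[10] = 7; b[11] = 17; b[12] = 21; b[13] = 16; b[14] = 14; b[15] = 0; b[16] = 1; b[17] = 8; b[18] = 24; b[19] = 4; b[20] = 29; b[21] = 6; b[22] = 10; b[23] = 5; b[24] = 3; b[25] = 22; b[26] = 23; b[27] = 30; b[28] = 13; b[29] = 26; b[30] = 18.
Since b[30] = b[0] = 18, the sequence is periodic with period 30.
(5535 - 0) mod 30 = 15, so b[5535] = b[15] = 0.

0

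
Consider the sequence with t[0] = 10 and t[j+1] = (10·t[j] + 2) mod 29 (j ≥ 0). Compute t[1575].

We have t[0] = 10, t[1] = 15, t[2] = 7, t[3] = 14, t[4] = 26, t[5] = 1, t[6] = 12, t[7] = 6, t[8] = 4, t[9] = 13, t[10] = 16, t[11] = 17, t[12] = 27, t[13] = 11, t[14] = 25, t[15] = 20, t[16] = 28, t[17] = 21, t[18] = 9, t[19] = 5, t[20] = 23, t[21] = 0, t[22] = 2, t[23] = 22, t[24] = 19, t[25] = 18, t[26] = 8, t[27] = 24, t[28] = 10.
Since t[28] = t[0] = 10, the sequence is periodic with period 28.
So t[1575] = t[0 + ((1575-0) mod 28)] = t[7] = 6.

6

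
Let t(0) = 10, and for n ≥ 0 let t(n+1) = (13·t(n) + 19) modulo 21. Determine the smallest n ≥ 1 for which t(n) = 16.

Listing terms: t(0) = 10; t(1) = 2; t(2) = 3; t(3) = 16; t(4) = 17; t(5) = 9; t(6) = 10.
Since t(6) = t(0) = 10, the sequence is periodic with period 6.
The value 16 first appears (with n ≥ 1) at t(3).

3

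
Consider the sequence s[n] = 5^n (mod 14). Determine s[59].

3

Listing terms: s[0] = 1; s[1] = 5; s[2] = 11; s[3] = 13; s[4] = 9; s[5] = 3; s[6] = 1.
Since s[6] = s[0] = 1, the sequence is periodic with period 6.
So s[59] = s[0 + ((59-0) mod 6)] = s[5] = 3.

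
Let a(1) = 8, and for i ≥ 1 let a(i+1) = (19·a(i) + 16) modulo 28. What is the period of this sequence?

6

Computing terms: a(1) = 8,  a(2) = 0,  a(3) = 16,  a(4) = 12,  a(5) = 20,  a(6) = 4,  a(7) = 8.
Since a(7) = a(1) = 8, the sequence is periodic with period 6.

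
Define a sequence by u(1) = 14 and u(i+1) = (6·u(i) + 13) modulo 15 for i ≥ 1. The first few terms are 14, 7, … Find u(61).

4

u(1) = 14; u(2) = 7; u(3) = 10; u(4) = 13; u(5) = 1; u(6) = 4; u(7) = 7.
Since u(7) = u(2) = 7, the sequence is eventually periodic: after a pre-period of length 1 it cycles with period 5.
For i ≥ 2, u(i) depends only on (i - 2) mod 5. (61 - 2) mod 5 = 4, so u(61) = u(6) = 4.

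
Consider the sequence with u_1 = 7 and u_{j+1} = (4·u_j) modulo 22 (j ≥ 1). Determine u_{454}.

We have u_1 = 7,  u_2 = 6,  u_3 = 2,  u_4 = 8,  u_5 = 10,  u_6 = 18,  u_7 = 6.
Since u_7 = u_2 = 6, the sequence is eventually periodic: after a pre-period of length 1 it cycles with period 5.
For j ≥ 2, u_j depends only on (j - 2) mod 5. (454 - 2) mod 5 = 2, so u_{454} = u_4 = 8.

8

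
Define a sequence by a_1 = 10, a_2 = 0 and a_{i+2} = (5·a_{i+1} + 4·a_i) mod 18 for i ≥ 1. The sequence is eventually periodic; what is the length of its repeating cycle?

24

We have a_1 = 10, a_2 = 0, a_3 = 4, a_4 = 2, a_5 = 8, a_6 = 12, a_7 = 2, a_8 = 4, a_9 = 10, a_{10} = 12, a_{11} = 10, a_{12} = 8, a_{13} = 8, a_{14} = 0, a_{15} = 14, a_{16} = 16, a_{17} = 10, a_{18} = 6, a_{19} = 16, a_{20} = 14, a_{21} = 8, a_{22} = 6, a_{23} = 8, a_{24} = 10, a_{25} = 10, a_{26} = 0.
The sequence repeats with period 24.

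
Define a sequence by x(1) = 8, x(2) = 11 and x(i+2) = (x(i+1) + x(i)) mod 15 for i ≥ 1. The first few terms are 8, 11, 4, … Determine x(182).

1

Computing terms: x(1) = 8,  x(2) = 11,  x(3) = 4,  x(4) = 0,  x(5) = 4,  x(6) = 4,  x(7) = 8,  x(8) = 12,  x(9) = 5,  x(10) = 2,  x(11) = 7,  x(12) = 9,  x(13) = 1,  x(14) = 10,  x(15) = 11,  x(16) = 6,  x(17) = 2,  x(18) = 8,  x(19) = 10,  x(20) = 3,  x(21) = 13,  x(22) = 1,  x(23) = 14,  x(24) = 0,  x(25) = 14,  x(26) = 14,  x(27) = 13,  x(28) = 12,  x(29) = 10,  x(30) = 7,  x(31) = 2,  x(32) = 9,  x(33) = 11,  x(34) = 5,  x(35) = 1,  x(36) = 6,  x(37) = 7,  x(38) = 13,  x(39) = 5,  x(40) = 3,  x(41) = 8,  x(42) = 11.
The sequence repeats with period 40.
So x(182) = x(1 + ((182-1) mod 40)) = x(22) = 1.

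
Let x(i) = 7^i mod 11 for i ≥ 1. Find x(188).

Computing terms: x(1) = 7,  x(2) = 5,  x(3) = 2,  x(4) = 3,  x(5) = 10,  x(6) = 4,  x(7) = 6,  x(8) = 9,  x(9) = 8,  x(10) = 1,  x(11) = 7.
The sequence repeats with period 10.
(188 - 1) mod 10 = 7, so x(188) = x(8) = 9.

9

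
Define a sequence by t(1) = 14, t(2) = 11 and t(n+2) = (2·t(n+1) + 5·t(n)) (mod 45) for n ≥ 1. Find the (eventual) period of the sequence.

Computing terms: t(1) = 14,  t(2) = 11,  t(3) = 2,  t(4) = 14,  t(5) = 38,  t(6) = 11,  t(7) = 32,  t(8) = 29,  t(9) = 38,  t(10) = 41,  t(11) = 2,  t(12) = 29,  t(13) = 23,  t(14) = 11,  t(15) = 2.
Since (t(14), t(15)) = (t(2), t(3)) = (11, 2) (two consecutive terms determine the rest), the sequence is eventually periodic: after a pre-period of length 1 it cycles with period 12.

12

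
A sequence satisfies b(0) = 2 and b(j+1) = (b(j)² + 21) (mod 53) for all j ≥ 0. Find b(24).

Listing terms: b(0) = 2,  b(1) = 25,  b(2) = 10,  b(3) = 15,  b(4) = 34,  b(5) = 11,  b(6) = 36,  b(7) = 45,  b(8) = 32,  b(9) = 38,  b(10) = 34.
Since b(10) = b(4) = 34, the sequence is eventually periodic: after a pre-period of length 4 it cycles with period 6.
For j ≥ 4, b(j) depends only on (j - 4) mod 6. (24 - 4) mod 6 = 2, so b(24) = b(6) = 36.

36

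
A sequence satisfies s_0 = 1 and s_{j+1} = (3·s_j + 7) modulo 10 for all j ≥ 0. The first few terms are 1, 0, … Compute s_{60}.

Computing terms: s_0 = 1; s_1 = 0; s_2 = 7; s_3 = 8; s_4 = 1.
Since s_4 = s_0 = 1, the sequence is periodic with period 4.
(60 - 0) mod 4 = 0, so s_{60} = s_0 = 1.

1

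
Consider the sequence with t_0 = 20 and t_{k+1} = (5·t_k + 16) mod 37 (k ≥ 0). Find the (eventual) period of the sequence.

Computing terms: t_0 = 20,  t_1 = 5,  t_2 = 4,  t_3 = 36,  t_4 = 11,  t_5 = 34,  t_6 = 1,  t_7 = 21,  t_8 = 10,  t_9 = 29,  t_{10} = 13,  t_{11} = 7,  t_{12} = 14,  t_{13} = 12,  t_{14} = 2,  t_{15} = 26,  t_{16} = 35,  t_{17} = 6,  t_{18} = 9,  t_{19} = 24,  t_{20} = 25,  t_{21} = 30,  t_{22} = 18,  t_{23} = 32,  t_{24} = 28,  t_{25} = 8,  t_{26} = 19,  t_{27} = 0,  t_{28} = 16,  t_{29} = 22,  t_{30} = 15,  t_{31} = 17,  t_{32} = 27,  t_{33} = 3,  t_{34} = 31,  t_{35} = 23,  t_{36} = 20.
Since t_{36} = t_0 = 20, the sequence is periodic with period 36.

36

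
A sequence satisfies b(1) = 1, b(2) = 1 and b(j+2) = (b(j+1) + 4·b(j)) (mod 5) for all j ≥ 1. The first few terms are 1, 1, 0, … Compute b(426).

Listing terms: b(1) = 1,  b(2) = 1,  b(3) = 0,  b(4) = 4,  b(5) = 4,  b(6) = 0,  b(7) = 1,  b(8) = 1.
The sequence repeats with period 6.
So b(426) = b(1 + ((426-1) mod 6)) = b(6) = 0.

0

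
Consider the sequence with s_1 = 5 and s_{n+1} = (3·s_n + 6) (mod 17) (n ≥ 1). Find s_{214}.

3

Computing terms: s_1 = 5; s_2 = 4; s_3 = 1; s_4 = 9; s_5 = 16; s_6 = 3; s_7 = 15; s_8 = 0; s_9 = 6; s_{10} = 7; s_{11} = 10; s_{12} = 2; s_{13} = 12; s_{14} = 8; s_{15} = 13; s_{16} = 11; s_{17} = 5.
The sequence repeats with period 16.
(214 - 1) mod 16 = 5, so s_{214} = s_6 = 3.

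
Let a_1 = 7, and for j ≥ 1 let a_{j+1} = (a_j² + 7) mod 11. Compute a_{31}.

a_1 = 7, a_2 = 1, a_3 = 8, a_4 = 5, a_5 = 10, a_6 = 8.
Since a_6 = a_3 = 8, the sequence is eventually periodic: after a pre-period of length 2 it cycles with period 3.
For j ≥ 3, a_j depends only on (j - 3) mod 3. (31 - 3) mod 3 = 1, so a_{31} = a_4 = 5.

5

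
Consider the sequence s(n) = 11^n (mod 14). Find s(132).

Listing terms: s(1) = 11,  s(2) = 9,  s(3) = 1,  s(4) = 11.
The sequence repeats with period 3.
So s(132) = s(1 + ((132-1) mod 3)) = s(3) = 1.

1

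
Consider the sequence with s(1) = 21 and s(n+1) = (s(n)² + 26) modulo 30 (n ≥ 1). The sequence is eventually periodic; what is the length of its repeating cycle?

We have s(1) = 21,  s(2) = 17,  s(3) = 15,  s(4) = 11,  s(5) = 27,  s(6) = 5,  s(7) = 21.
Since s(7) = s(1) = 21, the sequence is periodic with period 6.

6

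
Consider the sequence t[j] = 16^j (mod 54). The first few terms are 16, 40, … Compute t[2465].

We have t[1] = 16, t[2] = 40, t[3] = 46, t[4] = 34, t[5] = 4, t[6] = 10, t[7] = 52, t[8] = 22, t[9] = 28, t[10] = 16.
Since t[10] = t[1] = 16, the sequence is periodic with period 9.
(2465 - 1) mod 9 = 7, so t[2465] = t[8] = 22.

22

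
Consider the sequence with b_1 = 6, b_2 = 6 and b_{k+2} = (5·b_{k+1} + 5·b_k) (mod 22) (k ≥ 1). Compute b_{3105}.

Computing terms: b_1 = 6; b_2 = 6; b_3 = 16; b_4 = 0; b_5 = 14; b_6 = 4; b_7 = 2; b_8 = 8; b_9 = 6; b_{10} = 4; b_{11} = 6; b_{12} = 6.
The sequence repeats with period 10.
So b_{3105} = b_{1 + ((3105-1) mod 10)} = b_5 = 14.

14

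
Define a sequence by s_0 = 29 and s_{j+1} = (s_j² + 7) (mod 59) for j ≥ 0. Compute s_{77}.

s_0 = 29,  s_1 = 22,  s_2 = 19,  s_3 = 14,  s_4 = 26,  s_5 = 34,  s_6 = 42,  s_7 = 1,  s_8 = 8,  s_9 = 12,  s_{10} = 33,  s_{11} = 34.
Since s_{11} = s_5 = 34, the sequence is eventually periodic: after a pre-period of length 5 it cycles with period 6.
For j ≥ 5, s_j depends only on (j - 5) mod 6. (77 - 5) mod 6 = 0, so s_{77} = s_5 = 34.

34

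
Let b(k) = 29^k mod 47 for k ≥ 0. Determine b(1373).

39

We have b(0) = 1, b(1) = 29, b(2) = 42, b(3) = 43, b(4) = 25, b(5) = 20, b(6) = 16, b(7) = 41, b(8) = 14, b(9) = 30, b(10) = 24, b(11) = 38, b(12) = 21, b(13) = 45, b(14) = 36, b(15) = 10, b(16) = 8, b(17) = 44, b(18) = 7, b(19) = 15, b(20) = 12, b(21) = 19, b(22) = 34, b(23) = 46, b(24) = 18, b(25) = 5, b(26) = 4, b(27) = 22, b(28) = 27, b(29) = 31, b(30) = 6, b(31) = 33, b(32) = 17, b(33) = 23, b(34) = 9, b(35) = 26, b(36) = 2, b(37) = 11, b(38) = 37, b(39) = 39, b(40) = 3, b(41) = 40, b(42) = 32, b(43) = 35, b(44) = 28, b(45) = 13, b(46) = 1.
Since b(46) = b(0) = 1, the sequence is periodic with period 46.
(1373 - 0) mod 46 = 39, so b(1373) = b(39) = 39.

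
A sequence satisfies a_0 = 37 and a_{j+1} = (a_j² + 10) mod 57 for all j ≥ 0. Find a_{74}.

a_0 = 37; a_1 = 11; a_2 = 17; a_3 = 14; a_4 = 35; a_5 = 38; a_6 = 29; a_7 = 53; a_8 = 26; a_9 = 2; a_{10} = 14.
Since a_{10} = a_3 = 14, the sequence is eventually periodic: after a pre-period of length 3 it cycles with period 7.
For j ≥ 3, a_j depends only on (j - 3) mod 7. (74 - 3) mod 7 = 1, so a_{74} = a_4 = 35.

35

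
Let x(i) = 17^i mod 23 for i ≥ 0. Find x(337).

Listing terms: x(0) = 1,  x(1) = 17,  x(2) = 13,  x(3) = 14,  x(4) = 8,  x(5) = 21,  x(6) = 12,  x(7) = 20,  x(8) = 18,  x(9) = 7,  x(10) = 4,  x(11) = 22,  x(12) = 6,  x(13) = 10,  x(14) = 9,  x(15) = 15,  x(16) = 2,  x(17) = 11,  x(18) = 3,  x(19) = 5,  x(20) = 16,  x(21) = 19,  x(22) = 1.
The sequence repeats with period 22.
So x(337) = x(0 + ((337-0) mod 22)) = x(7) = 20.

20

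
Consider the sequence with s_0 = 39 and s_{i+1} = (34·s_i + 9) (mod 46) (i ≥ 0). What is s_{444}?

21

s_0 = 39,  s_1 = 1,  s_2 = 43,  s_3 = 45,  s_4 = 21,  s_5 = 33,  s_6 = 27,  s_7 = 7,  s_8 = 17,  s_9 = 35,  s_{10} = 3,  s_{11} = 19,  s_{12} = 11,  s_{13} = 15,  s_{14} = 13,  s_{15} = 37,  s_{16} = 25,  s_{17} = 31,  s_{18} = 5,  s_{19} = 41,  s_{20} = 23,  s_{21} = 9,  s_{22} = 39.
Since s_{22} = s_0 = 39, the sequence is periodic with period 22.
So s_{444} = s_{0 + ((444-0) mod 22)} = s_4 = 21.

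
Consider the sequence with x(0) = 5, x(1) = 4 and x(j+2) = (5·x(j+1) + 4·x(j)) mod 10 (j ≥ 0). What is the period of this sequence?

We have x(0) = 5; x(1) = 4; x(2) = 0; x(3) = 6; x(4) = 0; x(5) = 4; x(6) = 0.
Since (x(5), x(6)) = (x(1), x(2)) = (4, 0) (two consecutive terms determine the rest), the sequence is eventually periodic: after a pre-period of length 1 it cycles with period 4.

4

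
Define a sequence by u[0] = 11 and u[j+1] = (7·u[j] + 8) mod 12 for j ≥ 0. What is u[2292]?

11

We have u[0] = 11; u[1] = 1; u[2] = 3; u[3] = 5; u[4] = 7; u[5] = 9; u[6] = 11.
Since u[6] = u[0] = 11, the sequence is periodic with period 6.
So u[2292] = u[0 + ((2292-0) mod 6)] = u[0] = 11.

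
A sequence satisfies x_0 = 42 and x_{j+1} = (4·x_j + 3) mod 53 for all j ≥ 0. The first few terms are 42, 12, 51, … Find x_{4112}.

36

We have x_0 = 42, x_1 = 12, x_2 = 51, x_3 = 48, x_4 = 36, x_5 = 41, x_6 = 8, x_7 = 35, x_8 = 37, x_9 = 45, x_{10} = 24, x_{11} = 46, x_{12} = 28, x_{13} = 9, x_{14} = 39, x_{15} = 0, x_{16} = 3, x_{17} = 15, x_{18} = 10, x_{19} = 43, x_{20} = 16, x_{21} = 14, x_{22} = 6, x_{23} = 27, x_{24} = 5, x_{25} = 23, x_{26} = 42.
Since x_{26} = x_0 = 42, the sequence is periodic with period 26.
So x_{4112} = x_{0 + ((4112-0) mod 26)} = x_4 = 36.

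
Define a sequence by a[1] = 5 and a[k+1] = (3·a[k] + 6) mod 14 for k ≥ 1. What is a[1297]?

5

Listing terms: a[1] = 5; a[2] = 7; a[3] = 13; a[4] = 3; a[5] = 1; a[6] = 9; a[7] = 5.
Since a[7] = a[1] = 5, the sequence is periodic with period 6.
So a[1297] = a[1 + ((1297-1) mod 6)] = a[1] = 5.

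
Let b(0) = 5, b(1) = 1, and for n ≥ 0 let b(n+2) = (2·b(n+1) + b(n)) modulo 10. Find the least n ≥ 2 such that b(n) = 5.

b(0) = 5,  b(1) = 1,  b(2) = 7,  b(3) = 5,  b(4) = 7,  b(5) = 9,  b(6) = 5,  b(7) = 9,  b(8) = 3,  b(9) = 5,  b(10) = 3,  b(11) = 1,  b(12) = 5,  b(13) = 1.
Since (b(12), b(13)) = (b(0), b(1)) = (5, 1) (two consecutive terms determine the rest), the sequence is periodic with period 12.
The value 5 first appears (with n ≥ 2) at b(3).

3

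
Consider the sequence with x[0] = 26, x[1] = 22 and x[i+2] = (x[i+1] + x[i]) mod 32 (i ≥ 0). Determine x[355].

Listing terms: x[0] = 26, x[1] = 22, x[2] = 16, x[3] = 6, x[4] = 22, x[5] = 28, x[6] = 18, x[7] = 14, x[8] = 0, x[9] = 14, x[10] = 14, x[11] = 28, x[12] = 10, x[13] = 6, x[14] = 16, x[15] = 22, x[16] = 6, x[17] = 28, x[18] = 2, x[19] = 30, x[20] = 0, x[21] = 30, x[22] = 30, x[23] = 28, x[24] = 26, x[25] = 22.
Since (x[24], x[25]) = (x[0], x[1]) = (26, 22) (two consecutive terms determine the rest), the sequence is periodic with period 24.
So x[355] = x[0 + ((355-0) mod 24)] = x[19] = 30.

30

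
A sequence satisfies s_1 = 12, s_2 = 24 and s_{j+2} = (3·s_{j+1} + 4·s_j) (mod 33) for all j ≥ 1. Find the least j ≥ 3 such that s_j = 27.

s_1 = 12; s_2 = 24; s_3 = 21; s_4 = 27; s_5 = 0; s_6 = 9; s_7 = 27; s_8 = 18; s_9 = 30; s_{10} = 30; s_{11} = 12; s_{12} = 24.
Since (s_{11}, s_{12}) = (s_1, s_2) = (12, 24) (two consecutive terms determine the rest), the sequence is periodic with period 10.
The value 27 first appears (with j ≥ 3) at s_4.

4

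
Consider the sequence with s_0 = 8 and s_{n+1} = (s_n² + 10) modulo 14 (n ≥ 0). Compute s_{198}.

0

We have s_0 = 8; s_1 = 4; s_2 = 12; s_3 = 0; s_4 = 10; s_5 = 12.
Since s_5 = s_2 = 12, the sequence is eventually periodic: after a pre-period of length 2 it cycles with period 3.
For n ≥ 2, s_n depends only on (n - 2) mod 3. (198 - 2) mod 3 = 1, so s_{198} = s_3 = 0.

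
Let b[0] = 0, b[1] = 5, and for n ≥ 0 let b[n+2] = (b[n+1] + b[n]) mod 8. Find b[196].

7

Listing terms: b[0] = 0, b[1] = 5, b[2] = 5, b[3] = 2, b[4] = 7, b[5] = 1, b[6] = 0, b[7] = 1, b[8] = 1, b[9] = 2, b[10] = 3, b[11] = 5, b[12] = 0, b[13] = 5.
The sequence repeats with period 12.
So b[196] = b[0 + ((196-0) mod 12)] = b[4] = 7.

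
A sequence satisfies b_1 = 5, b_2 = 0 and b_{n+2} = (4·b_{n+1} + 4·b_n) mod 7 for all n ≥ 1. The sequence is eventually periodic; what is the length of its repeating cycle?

Computing terms: b_1 = 5; b_2 = 0; b_3 = 6; b_4 = 3; b_5 = 1; b_6 = 2; b_7 = 5; b_8 = 0.
Since (b_7, b_8) = (b_1, b_2) = (5, 0) (two consecutive terms determine the rest), the sequence is periodic with period 6.

6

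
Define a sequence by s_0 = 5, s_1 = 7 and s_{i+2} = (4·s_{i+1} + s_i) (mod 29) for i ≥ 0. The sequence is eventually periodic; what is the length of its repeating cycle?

Computing terms: s_0 = 5,  s_1 = 7,  s_2 = 4,  s_3 = 23,  s_4 = 9,  s_5 = 1,  s_6 = 13,  s_7 = 24,  s_8 = 22,  s_9 = 25,  s_{10} = 6,  s_{11} = 20,  s_{12} = 28,  s_{13} = 16,  s_{14} = 5,  s_{15} = 7.
Since (s_{14}, s_{15}) = (s_0, s_1) = (5, 7) (two consecutive terms determine the rest), the sequence is periodic with period 14.

14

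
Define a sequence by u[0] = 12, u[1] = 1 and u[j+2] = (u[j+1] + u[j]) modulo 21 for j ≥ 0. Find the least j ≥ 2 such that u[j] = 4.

We have u[0] = 12, u[1] = 1, u[2] = 13, u[3] = 14, u[4] = 6, u[5] = 20, u[6] = 5, u[7] = 4, u[8] = 9, u[9] = 13, u[10] = 1, u[11] = 14, u[12] = 15, u[13] = 8, u[14] = 2, u[15] = 10, u[16] = 12, u[17] = 1.
The sequence repeats with period 16.
The value 4 first appears (with j ≥ 2) at u[7].

7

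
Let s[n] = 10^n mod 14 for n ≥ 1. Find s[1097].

s[1] = 10,  s[2] = 2,  s[3] = 6,  s[4] = 4,  s[5] = 12,  s[6] = 8,  s[7] = 10.
The sequence repeats with period 6.
(1097 - 1) mod 6 = 4, so s[1097] = s[5] = 12.

12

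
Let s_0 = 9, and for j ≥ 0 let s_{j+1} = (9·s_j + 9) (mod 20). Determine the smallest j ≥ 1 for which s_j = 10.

1

We have s_0 = 9,  s_1 = 10,  s_2 = 19,  s_3 = 0,  s_4 = 9.
Since s_4 = s_0 = 9, the sequence is periodic with period 4.
The value 10 first appears (with j ≥ 1) at s_1.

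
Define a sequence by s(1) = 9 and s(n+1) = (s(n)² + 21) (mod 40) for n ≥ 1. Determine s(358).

6

Listing terms: s(1) = 9; s(2) = 22; s(3) = 25; s(4) = 6; s(5) = 17; s(6) = 30; s(7) = 1; s(8) = 22.
Since s(8) = s(2) = 22, the sequence is eventually periodic: after a pre-period of length 1 it cycles with period 6.
For n ≥ 2, s(n) depends only on (n - 2) mod 6. (358 - 2) mod 6 = 2, so s(358) = s(4) = 6.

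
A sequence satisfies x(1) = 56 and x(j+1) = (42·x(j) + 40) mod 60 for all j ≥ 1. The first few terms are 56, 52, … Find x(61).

16

Computing terms: x(1) = 56; x(2) = 52; x(3) = 4; x(4) = 28; x(5) = 16; x(6) = 52.
Since x(6) = x(2) = 52, the sequence is eventually periodic: after a pre-period of length 1 it cycles with period 4.
For j ≥ 2, x(j) depends only on (j - 2) mod 4. (61 - 2) mod 4 = 3, so x(61) = x(5) = 16.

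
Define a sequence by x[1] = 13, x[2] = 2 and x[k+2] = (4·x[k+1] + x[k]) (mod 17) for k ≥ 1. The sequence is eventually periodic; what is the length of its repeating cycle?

Computing terms: x[1] = 13,  x[2] = 2,  x[3] = 4,  x[4] = 1,  x[5] = 8,  x[6] = 16,  x[7] = 4,  x[8] = 15,  x[9] = 13,  x[10] = 16,  x[11] = 9,  x[12] = 1,  x[13] = 13,  x[14] = 2.
Since (x[13], x[14]) = (x[1], x[2]) = (13, 2) (two consecutive terms determine the rest), the sequence is periodic with period 12.

12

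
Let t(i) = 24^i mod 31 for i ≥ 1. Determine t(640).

25

Computing terms: t(1) = 24,  t(2) = 18,  t(3) = 29,  t(4) = 14,  t(5) = 26,  t(6) = 4,  t(7) = 3,  t(8) = 10,  t(9) = 23,  t(10) = 25,  t(11) = 11,  t(12) = 16,  t(13) = 12,  t(14) = 9,  t(15) = 30,  t(16) = 7,  t(17) = 13,  t(18) = 2,  t(19) = 17,  t(20) = 5,  t(21) = 27,  t(22) = 28,  t(23) = 21,  t(24) = 8,  t(25) = 6,  t(26) = 20,  t(27) = 15,  t(28) = 19,  t(29) = 22,  t(30) = 1,  t(31) = 24.
Since t(31) = t(1) = 24, the sequence is periodic with period 30.
(640 - 1) mod 30 = 9, so t(640) = t(10) = 25.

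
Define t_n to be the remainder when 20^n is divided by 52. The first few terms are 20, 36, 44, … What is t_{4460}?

t_1 = 20, t_2 = 36, t_3 = 44, t_4 = 48, t_5 = 24, t_6 = 12, t_7 = 32, t_8 = 16, t_9 = 8, t_{10} = 4, t_{11} = 28, t_{12} = 40, t_{13} = 20.
The sequence repeats with period 12.
(4460 - 1) mod 12 = 7, so t_{4460} = t_8 = 16.

16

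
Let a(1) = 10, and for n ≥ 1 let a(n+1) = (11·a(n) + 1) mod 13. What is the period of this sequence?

12

Computing terms: a(1) = 10,  a(2) = 7,  a(3) = 0,  a(4) = 1,  a(5) = 12,  a(6) = 3,  a(7) = 8,  a(8) = 11,  a(9) = 5,  a(10) = 4,  a(11) = 6,  a(12) = 2,  a(13) = 10.
Since a(13) = a(1) = 10, the sequence is periodic with period 12.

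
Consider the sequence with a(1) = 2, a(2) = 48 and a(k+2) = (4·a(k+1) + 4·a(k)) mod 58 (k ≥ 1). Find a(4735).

26

We have a(1) = 2,  a(2) = 48,  a(3) = 26,  a(4) = 6,  a(5) = 12,  a(6) = 14,  a(7) = 46,  a(8) = 8,  a(9) = 42,  a(10) = 26,  a(11) = 40,  a(12) = 32,  a(13) = 56,  a(14) = 4,  a(15) = 8,  a(16) = 48,  a(17) = 50,  a(18) = 44,  a(19) = 28,  a(20) = 56,  a(21) = 46,  a(22) = 2,  a(23) = 18,  a(24) = 22,  a(25) = 44,  a(26) = 32,  a(27) = 14,  a(28) = 10,  a(29) = 38,  a(30) = 18,  a(31) = 50,  a(32) = 40,  a(33) = 12,  a(34) = 34,  a(35) = 10,  a(36) = 2,  a(37) = 48.
The sequence repeats with period 35.
So a(4735) = a(1 + ((4735-1) mod 35)) = a(10) = 26.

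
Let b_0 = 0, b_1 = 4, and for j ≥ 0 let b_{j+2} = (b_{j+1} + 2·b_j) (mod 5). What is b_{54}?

We have b_0 = 0,  b_1 = 4,  b_2 = 4,  b_3 = 2,  b_4 = 0,  b_5 = 4.
Since (b_4, b_5) = (b_0, b_1) = (0, 4) (two consecutive terms determine the rest), the sequence is periodic with period 4.
So b_{54} = b_{0 + ((54-0) mod 4)} = b_2 = 4.

4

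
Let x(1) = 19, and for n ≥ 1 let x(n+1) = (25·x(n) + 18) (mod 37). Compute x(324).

Computing terms: x(1) = 19; x(2) = 12; x(3) = 22; x(4) = 13; x(5) = 10; x(6) = 9; x(7) = 21; x(8) = 25; x(9) = 14; x(10) = 35; x(11) = 5; x(12) = 32; x(13) = 4; x(14) = 7; x(15) = 8; x(16) = 33; x(17) = 29; x(18) = 3; x(19) = 19.
Since x(19) = x(1) = 19, the sequence is periodic with period 18.
So x(324) = x(1 + ((324-1) mod 18)) = x(18) = 3.

3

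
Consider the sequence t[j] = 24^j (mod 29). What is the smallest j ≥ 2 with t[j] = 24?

8

We have t[1] = 24; t[2] = 25; t[3] = 20; t[4] = 16; t[5] = 7; t[6] = 23; t[7] = 1; t[8] = 24.
Since t[8] = t[1] = 24, the sequence is periodic with period 7.
The value 24 next appears (with j ≥ 2) at t[8].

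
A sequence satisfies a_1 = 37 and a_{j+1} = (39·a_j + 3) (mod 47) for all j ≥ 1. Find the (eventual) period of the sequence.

a_1 = 37; a_2 = 36; a_3 = 44; a_4 = 27; a_5 = 22; a_6 = 15; a_7 = 24; a_8 = 46; a_9 = 11; a_{10} = 9; a_{11} = 25; a_{12} = 38; a_{13} = 28; a_{14} = 14; a_{15} = 32; a_{16} = 29; a_{17} = 6; a_{18} = 2; a_{19} = 34; a_{20} = 13; a_{21} = 40; a_{22} = 12; a_{23} = 1; a_{24} = 42; a_{25} = 43; a_{26} = 35; a_{27} = 5; a_{28} = 10; a_{29} = 17; a_{30} = 8; a_{31} = 33; a_{32} = 21; a_{33} = 23; a_{34} = 7; a_{35} = 41; a_{36} = 4; a_{37} = 18; a_{38} = 0; a_{39} = 3; a_{40} = 26; a_{41} = 30; a_{42} = 45; a_{43} = 19; a_{44} = 39; a_{45} = 20; a_{46} = 31; a_{47} = 37.
The sequence repeats with period 46.

46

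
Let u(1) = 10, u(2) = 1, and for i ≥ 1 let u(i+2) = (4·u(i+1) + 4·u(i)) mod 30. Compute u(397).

Computing terms: u(1) = 10, u(2) = 1, u(3) = 14, u(4) = 0, u(5) = 26, u(6) = 14, u(7) = 10, u(8) = 6, u(9) = 4, u(10) = 10, u(11) = 26, u(12) = 24, u(13) = 20, u(14) = 26, u(15) = 4, u(16) = 0, u(17) = 16, u(18) = 4, u(19) = 20, u(20) = 6, u(21) = 14, u(22) = 20, u(23) = 16, u(24) = 24, u(25) = 10, u(26) = 16, u(27) = 14, u(28) = 0.
Since (u(27), u(28)) = (u(3), u(4)) = (14, 0) (two consecutive terms determine the rest), the sequence is eventually periodic: after a pre-period of length 2 it cycles with period 24.
For i ≥ 3, u(i) depends only on (i - 3) mod 24. (397 - 3) mod 24 = 10, so u(397) = u(13) = 20.

20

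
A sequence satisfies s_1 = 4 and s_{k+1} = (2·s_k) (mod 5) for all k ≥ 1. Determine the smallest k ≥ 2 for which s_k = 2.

4

We have s_1 = 4, s_2 = 3, s_3 = 1, s_4 = 2, s_5 = 4.
The sequence repeats with period 4.
The value 2 first appears (with k ≥ 2) at s_4.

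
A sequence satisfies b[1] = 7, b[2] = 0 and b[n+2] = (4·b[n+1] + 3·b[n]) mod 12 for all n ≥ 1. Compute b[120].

Computing terms: b[1] = 7,  b[2] = 0,  b[3] = 9,  b[4] = 0,  b[5] = 3,  b[6] = 0,  b[7] = 9.
Since (b[6], b[7]) = (b[2], b[3]) = (0, 9) (two consecutive terms determine the rest), the sequence is eventually periodic: after a pre-period of length 1 it cycles with period 4.
For n ≥ 2, b[n] depends only on (n - 2) mod 4. (120 - 2) mod 4 = 2, so b[120] = b[4] = 0.

0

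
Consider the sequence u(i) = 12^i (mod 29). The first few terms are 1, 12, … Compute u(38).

28

u(0) = 1, u(1) = 12, u(2) = 28, u(3) = 17, u(4) = 1.
The sequence repeats with period 4.
(38 - 0) mod 4 = 2, so u(38) = u(2) = 28.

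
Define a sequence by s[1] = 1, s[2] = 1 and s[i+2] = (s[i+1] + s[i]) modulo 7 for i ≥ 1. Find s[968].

0

Listing terms: s[1] = 1; s[2] = 1; s[3] = 2; s[4] = 3; s[5] = 5; s[6] = 1; s[7] = 6; s[8] = 0; s[9] = 6; s[10] = 6; s[11] = 5; s[12] = 4; s[13] = 2; s[14] = 6; s[15] = 1; s[16] = 0; s[17] = 1; s[18] = 1.
Since (s[17], s[18]) = (s[1], s[2]) = (1, 1) (two consecutive terms determine the rest), the sequence is periodic with period 16.
(968 - 1) mod 16 = 7, so s[968] = s[8] = 0.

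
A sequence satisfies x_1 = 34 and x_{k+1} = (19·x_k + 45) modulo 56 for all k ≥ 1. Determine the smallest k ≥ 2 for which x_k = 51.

Computing terms: x_1 = 34; x_2 = 19; x_3 = 14; x_4 = 31; x_5 = 18; x_6 = 51; x_7 = 6; x_8 = 47; x_9 = 42; x_{10} = 3; x_{11} = 46; x_{12} = 23; x_{13} = 34.
The sequence repeats with period 12.
The value 51 first appears (with k ≥ 2) at x_6.

6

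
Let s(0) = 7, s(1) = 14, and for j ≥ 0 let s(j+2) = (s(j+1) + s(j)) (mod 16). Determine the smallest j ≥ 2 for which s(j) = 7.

s(0) = 7, s(1) = 14, s(2) = 5, s(3) = 3, s(4) = 8, s(5) = 11, s(6) = 3, s(7) = 14, s(8) = 1, s(9) = 15, s(10) = 0, s(11) = 15, s(12) = 15, s(13) = 14, s(14) = 13, s(15) = 11, s(16) = 8, s(17) = 3, s(18) = 11, s(19) = 14, s(20) = 9, s(21) = 7, s(22) = 0, s(23) = 7, s(24) = 7, s(25) = 14.
Since (s(24), s(25)) = (s(0), s(1)) = (7, 14) (two consecutive terms determine the rest), the sequence is periodic with period 24.
The value 7 first appears (with j ≥ 2) at s(21).

21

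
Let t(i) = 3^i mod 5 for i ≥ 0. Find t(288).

1

We have t(0) = 1,  t(1) = 3,  t(2) = 4,  t(3) = 2,  t(4) = 1.
The sequence repeats with period 4.
(288 - 0) mod 4 = 0, so t(288) = t(0) = 1.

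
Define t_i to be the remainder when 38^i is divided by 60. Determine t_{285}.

We have t_1 = 38; t_2 = 4; t_3 = 32; t_4 = 16; t_5 = 8; t_6 = 4.
Since t_6 = t_2 = 4, the sequence is eventually periodic: after a pre-period of length 1 it cycles with period 4.
For i ≥ 2, t_i depends only on (i - 2) mod 4. (285 - 2) mod 4 = 3, so t_{285} = t_5 = 8.

8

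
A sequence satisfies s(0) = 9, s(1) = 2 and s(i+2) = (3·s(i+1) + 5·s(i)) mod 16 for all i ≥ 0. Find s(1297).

Listing terms: s(0) = 9,  s(1) = 2,  s(2) = 3,  s(3) = 3,  s(4) = 8,  s(5) = 7,  s(6) = 13,  s(7) = 10,  s(8) = 15,  s(9) = 15,  s(10) = 8,  s(11) = 3,  s(12) = 1,  s(13) = 2,  s(14) = 11,  s(15) = 11,  s(16) = 8,  s(17) = 15,  s(18) = 5,  s(19) = 10,  s(20) = 7,  s(21) = 7,  s(22) = 8,  s(23) = 11,  s(24) = 9,  s(25) = 2.
Since (s(24), s(25)) = (s(0), s(1)) = (9, 2) (two consecutive terms determine the rest), the sequence is periodic with period 24.
(1297 - 0) mod 24 = 1, so s(1297) = s(1) = 2.

2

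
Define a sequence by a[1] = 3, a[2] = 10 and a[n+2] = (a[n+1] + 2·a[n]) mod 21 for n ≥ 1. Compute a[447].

We have a[1] = 3, a[2] = 10, a[3] = 16, a[4] = 15, a[5] = 5, a[6] = 14, a[7] = 3, a[8] = 10.
Since (a[7], a[8]) = (a[1], a[2]) = (3, 10) (two consecutive terms determine the rest), the sequence is periodic with period 6.
(447 - 1) mod 6 = 2, so a[447] = a[3] = 16.

16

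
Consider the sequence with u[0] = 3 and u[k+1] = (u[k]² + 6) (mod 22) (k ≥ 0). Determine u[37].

u[0] = 3; u[1] = 15; u[2] = 11; u[3] = 17; u[4] = 9; u[5] = 21; u[6] = 7; u[7] = 11.
Since u[7] = u[2] = 11, the sequence is eventually periodic: after a pre-period of length 2 it cycles with period 5.
For k ≥ 2, u[k] depends only on (k - 2) mod 5. (37 - 2) mod 5 = 0, so u[37] = u[2] = 11.

11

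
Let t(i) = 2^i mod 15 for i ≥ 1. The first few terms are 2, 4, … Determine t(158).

We have t(1) = 2; t(2) = 4; t(3) = 8; t(4) = 1; t(5) = 2.
The sequence repeats with period 4.
(158 - 1) mod 4 = 1, so t(158) = t(2) = 4.

4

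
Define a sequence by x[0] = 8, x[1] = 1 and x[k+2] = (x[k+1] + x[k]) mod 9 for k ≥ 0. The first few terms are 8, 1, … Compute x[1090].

Listing terms: x[0] = 8, x[1] = 1, x[2] = 0, x[3] = 1, x[4] = 1, x[5] = 2, x[6] = 3, x[7] = 5, x[8] = 8, x[9] = 4, x[10] = 3, x[11] = 7, x[12] = 1, x[13] = 8, x[14] = 0, x[15] = 8, x[16] = 8, x[17] = 7, x[18] = 6, x[19] = 4, x[20] = 1, x[21] = 5, x[22] = 6, x[23] = 2, x[24] = 8, x[25] = 1.
Since (x[24], x[25]) = (x[0], x[1]) = (8, 1) (two consecutive terms determine the rest), the sequence is periodic with period 24.
So x[1090] = x[0 + ((1090-0) mod 24)] = x[10] = 3.

3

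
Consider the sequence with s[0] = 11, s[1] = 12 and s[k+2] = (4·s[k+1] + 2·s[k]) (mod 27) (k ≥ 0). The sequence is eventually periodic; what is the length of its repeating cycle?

s[0] = 11; s[1] = 12; s[2] = 16; s[3] = 7; s[4] = 6; s[5] = 11; s[6] = 2; s[7] = 3; s[8] = 16; s[9] = 16; s[10] = 15; s[11] = 11; s[12] = 20; s[13] = 21; s[14] = 16; s[15] = 25; s[16] = 24; s[17] = 11; s[18] = 11; s[19] = 12.
The sequence repeats with period 18.

18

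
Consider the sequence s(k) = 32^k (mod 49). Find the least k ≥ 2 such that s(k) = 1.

21

Listing terms: s(1) = 32,  s(2) = 44,  s(3) = 36,  s(4) = 25,  s(5) = 16,  s(6) = 22,  s(7) = 18,  s(8) = 37,  s(9) = 8,  s(10) = 11,  s(11) = 9,  s(12) = 43,  s(13) = 4,  s(14) = 30,  s(15) = 29,  s(16) = 46,  s(17) = 2,  s(18) = 15,  s(19) = 39,  s(20) = 23,  s(21) = 1,  s(22) = 32.
Since s(22) = s(1) = 32, the sequence is periodic with period 21.
The value 1 first appears (with k ≥ 2) at s(21).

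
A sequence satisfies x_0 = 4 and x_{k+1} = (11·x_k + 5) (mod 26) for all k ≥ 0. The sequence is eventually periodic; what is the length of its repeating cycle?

12

We have x_0 = 4, x_1 = 23, x_2 = 24, x_3 = 9, x_4 = 0, x_5 = 5, x_6 = 8, x_7 = 15, x_8 = 14, x_9 = 3, x_{10} = 12, x_{11} = 7, x_{12} = 4.
Since x_{12} = x_0 = 4, the sequence is periodic with period 12.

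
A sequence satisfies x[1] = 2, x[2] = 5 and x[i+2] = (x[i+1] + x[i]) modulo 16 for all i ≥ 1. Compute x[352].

Listing terms: x[1] = 2, x[2] = 5, x[3] = 7, x[4] = 12, x[5] = 3, x[6] = 15, x[7] = 2, x[8] = 1, x[9] = 3, x[10] = 4, x[11] = 7, x[12] = 11, x[13] = 2, x[14] = 13, x[15] = 15, x[16] = 12, x[17] = 11, x[18] = 7, x[19] = 2, x[20] = 9, x[21] = 11, x[22] = 4, x[23] = 15, x[24] = 3, x[25] = 2, x[26] = 5.
Since (x[25], x[26]) = (x[1], x[2]) = (2, 5) (two consecutive terms determine the rest), the sequence is periodic with period 24.
So x[352] = x[1 + ((352-1) mod 24)] = x[16] = 12.

12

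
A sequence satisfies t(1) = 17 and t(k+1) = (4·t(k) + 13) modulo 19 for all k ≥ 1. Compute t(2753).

Listing terms: t(1) = 17; t(2) = 5; t(3) = 14; t(4) = 12; t(5) = 4; t(6) = 10; t(7) = 15; t(8) = 16; t(9) = 1; t(10) = 17.
Since t(10) = t(1) = 17, the sequence is periodic with period 9.
(2753 - 1) mod 9 = 7, so t(2753) = t(8) = 16.

16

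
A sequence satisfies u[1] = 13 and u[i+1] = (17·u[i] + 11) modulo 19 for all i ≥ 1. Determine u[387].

18

We have u[1] = 13,  u[2] = 4,  u[3] = 3,  u[4] = 5,  u[5] = 1,  u[6] = 9,  u[7] = 12,  u[8] = 6,  u[9] = 18,  u[10] = 13.
The sequence repeats with period 9.
So u[387] = u[1 + ((387-1) mod 9)] = u[9] = 18.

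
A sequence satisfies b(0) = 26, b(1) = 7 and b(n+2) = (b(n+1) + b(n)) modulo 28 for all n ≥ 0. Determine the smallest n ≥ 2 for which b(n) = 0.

We have b(0) = 26,  b(1) = 7,  b(2) = 5,  b(3) = 12,  b(4) = 17,  b(5) = 1,  b(6) = 18,  b(7) = 19,  b(8) = 9,  b(9) = 0,  b(10) = 9,  b(11) = 9,  b(12) = 18,  b(13) = 27,  b(14) = 17,  b(15) = 16,  b(16) = 5,  b(17) = 21,  b(18) = 26,  b(19) = 19,  b(20) = 17,  b(21) = 8,  b(22) = 25,  b(23) = 5,  b(24) = 2,  b(25) = 7,  b(26) = 9,  b(27) = 16,  b(28) = 25,  b(29) = 13,  b(30) = 10,  b(31) = 23,  b(32) = 5,  b(33) = 0,  b(34) = 5,  b(35) = 5,  b(36) = 10,  b(37) = 15,  b(38) = 25,  b(39) = 12,  b(40) = 9,  b(41) = 21,  b(42) = 2,  b(43) = 23,  b(44) = 25,  b(45) = 20,  b(46) = 17,  b(47) = 9,  b(48) = 26,  b(49) = 7.
Since (b(48), b(49)) = (b(0), b(1)) = (26, 7) (two consecutive terms determine the rest), the sequence is periodic with period 48.
The value 0 first appears (with n ≥ 2) at b(9).

9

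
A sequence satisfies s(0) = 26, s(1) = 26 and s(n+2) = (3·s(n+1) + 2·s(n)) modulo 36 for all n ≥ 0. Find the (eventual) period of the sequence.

We have s(0) = 26, s(1) = 26, s(2) = 22, s(3) = 10, s(4) = 2, s(5) = 26, s(6) = 10, s(7) = 10, s(8) = 14, s(9) = 26, s(10) = 34, s(11) = 10, s(12) = 26, s(13) = 26.
Since (s(12), s(13)) = (s(0), s(1)) = (26, 26) (two consecutive terms determine the rest), the sequence is periodic with period 12.

12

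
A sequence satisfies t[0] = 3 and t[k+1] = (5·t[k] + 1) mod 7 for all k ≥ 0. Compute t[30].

t[0] = 3,  t[1] = 2,  t[2] = 4,  t[3] = 0,  t[4] = 1,  t[5] = 6,  t[6] = 3.
The sequence repeats with period 6.
(30 - 0) mod 6 = 0, so t[30] = t[0] = 3.

3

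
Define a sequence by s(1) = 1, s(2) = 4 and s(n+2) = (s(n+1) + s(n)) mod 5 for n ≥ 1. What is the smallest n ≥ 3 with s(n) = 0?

3

s(1) = 1; s(2) = 4; s(3) = 0; s(4) = 4; s(5) = 4; s(6) = 3; s(7) = 2; s(8) = 0; s(9) = 2; s(10) = 2; s(11) = 4; s(12) = 1; s(13) = 0; s(14) = 1; s(15) = 1; s(16) = 2; s(17) = 3; s(18) = 0; s(19) = 3; s(20) = 3; s(21) = 1; s(22) = 4.
The sequence repeats with period 20.
The value 0 first appears (with n ≥ 3) at s(3).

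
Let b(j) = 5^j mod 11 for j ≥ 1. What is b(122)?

3

We have b(1) = 5, b(2) = 3, b(3) = 4, b(4) = 9, b(5) = 1, b(6) = 5.
The sequence repeats with period 5.
So b(122) = b(1 + ((122-1) mod 5)) = b(2) = 3.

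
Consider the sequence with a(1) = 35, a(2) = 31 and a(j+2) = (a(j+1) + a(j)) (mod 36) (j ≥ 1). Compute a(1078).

29

We have a(1) = 35; a(2) = 31; a(3) = 30; a(4) = 25; a(5) = 19; a(6) = 8; a(7) = 27; a(8) = 35; a(9) = 26; a(10) = 25; a(11) = 15; a(12) = 4; a(13) = 19; a(14) = 23; a(15) = 6; a(16) = 29; a(17) = 35; a(18) = 28; a(19) = 27; a(20) = 19; a(21) = 10; a(22) = 29; a(23) = 3; a(24) = 32; a(25) = 35; a(26) = 31.
Since (a(25), a(26)) = (a(1), a(2)) = (35, 31) (two consecutive terms determine the rest), the sequence is periodic with period 24.
So a(1078) = a(1 + ((1078-1) mod 24)) = a(22) = 29.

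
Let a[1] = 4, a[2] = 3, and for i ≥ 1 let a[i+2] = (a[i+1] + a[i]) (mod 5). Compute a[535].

Listing terms: a[1] = 4; a[2] = 3; a[3] = 2; a[4] = 0; a[5] = 2; a[6] = 2; a[7] = 4; a[8] = 1; a[9] = 0; a[10] = 1; a[11] = 1; a[12] = 2; a[13] = 3; a[14] = 0; a[15] = 3; a[16] = 3; a[17] = 1; a[18] = 4; a[19] = 0; a[20] = 4; a[21] = 4; a[22] = 3.
The sequence repeats with period 20.
(535 - 1) mod 20 = 14, so a[535] = a[15] = 3.

3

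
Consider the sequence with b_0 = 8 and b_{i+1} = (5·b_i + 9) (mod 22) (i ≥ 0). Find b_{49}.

b_0 = 8, b_1 = 5, b_2 = 12, b_3 = 3, b_4 = 2, b_5 = 19, b_6 = 16, b_7 = 1, b_8 = 14, b_9 = 13, b_{10} = 8.
The sequence repeats with period 10.
(49 - 0) mod 10 = 9, so b_{49} = b_9 = 13.

13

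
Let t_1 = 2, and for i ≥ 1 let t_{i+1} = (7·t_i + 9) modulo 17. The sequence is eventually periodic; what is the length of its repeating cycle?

We have t_1 = 2; t_2 = 6; t_3 = 0; t_4 = 9; t_5 = 4; t_6 = 3; t_7 = 13; t_8 = 15; t_9 = 12; t_{10} = 8; t_{11} = 14; t_{12} = 5; t_{13} = 10; t_{14} = 11; t_{15} = 1; t_{16} = 16; t_{17} = 2.
Since t_{17} = t_1 = 2, the sequence is periodic with period 16.

16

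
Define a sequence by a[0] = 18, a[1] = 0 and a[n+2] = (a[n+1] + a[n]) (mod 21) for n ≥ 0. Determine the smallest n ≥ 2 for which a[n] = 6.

6

Listing terms: a[0] = 18,  a[1] = 0,  a[2] = 18,  a[3] = 18,  a[4] = 15,  a[5] = 12,  a[6] = 6,  a[7] = 18,  a[8] = 3,  a[9] = 0,  a[10] = 3,  a[11] = 3,  a[12] = 6,  a[13] = 9,  a[14] = 15,  a[15] = 3,  a[16] = 18,  a[17] = 0.
Since (a[16], a[17]) = (a[0], a[1]) = (18, 0) (two consecutive terms determine the rest), the sequence is periodic with period 16.
The value 6 first appears (with n ≥ 2) at a[6].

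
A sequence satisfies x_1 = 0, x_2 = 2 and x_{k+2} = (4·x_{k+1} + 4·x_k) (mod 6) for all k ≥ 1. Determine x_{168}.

2

x_1 = 0; x_2 = 2; x_3 = 2; x_4 = 4; x_5 = 0; x_6 = 4; x_7 = 4; x_8 = 2; x_9 = 0; x_{10} = 2.
Since (x_9, x_{10}) = (x_1, x_2) = (0, 2) (two consecutive terms determine the rest), the sequence is periodic with period 8.
So x_{168} = x_{1 + ((168-1) mod 8)} = x_8 = 2.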